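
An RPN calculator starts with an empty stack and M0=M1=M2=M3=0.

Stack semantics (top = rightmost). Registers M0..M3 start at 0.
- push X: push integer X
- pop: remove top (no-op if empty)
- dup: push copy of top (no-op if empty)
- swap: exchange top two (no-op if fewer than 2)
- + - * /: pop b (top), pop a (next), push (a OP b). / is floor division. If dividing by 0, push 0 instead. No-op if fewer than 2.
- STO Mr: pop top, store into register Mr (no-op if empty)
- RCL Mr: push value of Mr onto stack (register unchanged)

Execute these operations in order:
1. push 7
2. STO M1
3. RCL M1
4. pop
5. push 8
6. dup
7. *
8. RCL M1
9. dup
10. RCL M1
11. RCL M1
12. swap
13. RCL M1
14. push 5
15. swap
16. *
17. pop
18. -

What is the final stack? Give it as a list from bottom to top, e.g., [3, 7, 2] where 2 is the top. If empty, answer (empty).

Answer: [64, 7, 7, 0]

Derivation:
After op 1 (push 7): stack=[7] mem=[0,0,0,0]
After op 2 (STO M1): stack=[empty] mem=[0,7,0,0]
After op 3 (RCL M1): stack=[7] mem=[0,7,0,0]
After op 4 (pop): stack=[empty] mem=[0,7,0,0]
After op 5 (push 8): stack=[8] mem=[0,7,0,0]
After op 6 (dup): stack=[8,8] mem=[0,7,0,0]
After op 7 (*): stack=[64] mem=[0,7,0,0]
After op 8 (RCL M1): stack=[64,7] mem=[0,7,0,0]
After op 9 (dup): stack=[64,7,7] mem=[0,7,0,0]
After op 10 (RCL M1): stack=[64,7,7,7] mem=[0,7,0,0]
After op 11 (RCL M1): stack=[64,7,7,7,7] mem=[0,7,0,0]
After op 12 (swap): stack=[64,7,7,7,7] mem=[0,7,0,0]
After op 13 (RCL M1): stack=[64,7,7,7,7,7] mem=[0,7,0,0]
After op 14 (push 5): stack=[64,7,7,7,7,7,5] mem=[0,7,0,0]
After op 15 (swap): stack=[64,7,7,7,7,5,7] mem=[0,7,0,0]
After op 16 (*): stack=[64,7,7,7,7,35] mem=[0,7,0,0]
After op 17 (pop): stack=[64,7,7,7,7] mem=[0,7,0,0]
After op 18 (-): stack=[64,7,7,0] mem=[0,7,0,0]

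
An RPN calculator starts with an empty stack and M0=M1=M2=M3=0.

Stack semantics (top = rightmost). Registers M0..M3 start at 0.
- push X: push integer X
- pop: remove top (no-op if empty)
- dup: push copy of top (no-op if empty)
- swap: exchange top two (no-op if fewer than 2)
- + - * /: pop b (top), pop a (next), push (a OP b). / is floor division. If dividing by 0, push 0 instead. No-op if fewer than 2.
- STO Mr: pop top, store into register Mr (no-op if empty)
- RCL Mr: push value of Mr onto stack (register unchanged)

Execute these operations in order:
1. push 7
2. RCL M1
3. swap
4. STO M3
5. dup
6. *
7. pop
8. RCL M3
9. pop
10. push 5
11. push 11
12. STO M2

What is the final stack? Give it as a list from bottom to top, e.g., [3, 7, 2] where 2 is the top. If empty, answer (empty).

Answer: [5]

Derivation:
After op 1 (push 7): stack=[7] mem=[0,0,0,0]
After op 2 (RCL M1): stack=[7,0] mem=[0,0,0,0]
After op 3 (swap): stack=[0,7] mem=[0,0,0,0]
After op 4 (STO M3): stack=[0] mem=[0,0,0,7]
After op 5 (dup): stack=[0,0] mem=[0,0,0,7]
After op 6 (*): stack=[0] mem=[0,0,0,7]
After op 7 (pop): stack=[empty] mem=[0,0,0,7]
After op 8 (RCL M3): stack=[7] mem=[0,0,0,7]
After op 9 (pop): stack=[empty] mem=[0,0,0,7]
After op 10 (push 5): stack=[5] mem=[0,0,0,7]
After op 11 (push 11): stack=[5,11] mem=[0,0,0,7]
After op 12 (STO M2): stack=[5] mem=[0,0,11,7]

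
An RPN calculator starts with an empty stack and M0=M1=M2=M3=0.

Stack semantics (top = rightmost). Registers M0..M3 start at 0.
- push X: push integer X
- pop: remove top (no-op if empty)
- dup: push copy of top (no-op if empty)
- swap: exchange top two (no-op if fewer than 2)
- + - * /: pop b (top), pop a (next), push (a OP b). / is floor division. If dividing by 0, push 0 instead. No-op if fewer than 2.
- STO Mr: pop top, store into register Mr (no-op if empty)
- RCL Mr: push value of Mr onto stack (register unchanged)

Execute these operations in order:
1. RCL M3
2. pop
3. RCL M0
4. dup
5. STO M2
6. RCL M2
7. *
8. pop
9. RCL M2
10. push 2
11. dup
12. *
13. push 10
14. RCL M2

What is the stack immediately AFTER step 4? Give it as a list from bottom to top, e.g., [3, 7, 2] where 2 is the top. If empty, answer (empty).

After op 1 (RCL M3): stack=[0] mem=[0,0,0,0]
After op 2 (pop): stack=[empty] mem=[0,0,0,0]
After op 3 (RCL M0): stack=[0] mem=[0,0,0,0]
After op 4 (dup): stack=[0,0] mem=[0,0,0,0]

[0, 0]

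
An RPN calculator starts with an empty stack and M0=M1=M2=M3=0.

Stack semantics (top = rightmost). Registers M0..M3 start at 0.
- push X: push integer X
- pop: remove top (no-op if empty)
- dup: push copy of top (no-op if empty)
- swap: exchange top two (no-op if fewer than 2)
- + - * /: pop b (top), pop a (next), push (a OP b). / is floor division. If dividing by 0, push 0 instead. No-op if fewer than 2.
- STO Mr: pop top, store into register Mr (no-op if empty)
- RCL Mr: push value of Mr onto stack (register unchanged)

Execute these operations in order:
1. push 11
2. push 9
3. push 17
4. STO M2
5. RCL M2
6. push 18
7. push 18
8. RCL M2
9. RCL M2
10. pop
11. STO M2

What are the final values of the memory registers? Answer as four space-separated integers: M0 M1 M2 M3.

After op 1 (push 11): stack=[11] mem=[0,0,0,0]
After op 2 (push 9): stack=[11,9] mem=[0,0,0,0]
After op 3 (push 17): stack=[11,9,17] mem=[0,0,0,0]
After op 4 (STO M2): stack=[11,9] mem=[0,0,17,0]
After op 5 (RCL M2): stack=[11,9,17] mem=[0,0,17,0]
After op 6 (push 18): stack=[11,9,17,18] mem=[0,0,17,0]
After op 7 (push 18): stack=[11,9,17,18,18] mem=[0,0,17,0]
After op 8 (RCL M2): stack=[11,9,17,18,18,17] mem=[0,0,17,0]
After op 9 (RCL M2): stack=[11,9,17,18,18,17,17] mem=[0,0,17,0]
After op 10 (pop): stack=[11,9,17,18,18,17] mem=[0,0,17,0]
After op 11 (STO M2): stack=[11,9,17,18,18] mem=[0,0,17,0]

Answer: 0 0 17 0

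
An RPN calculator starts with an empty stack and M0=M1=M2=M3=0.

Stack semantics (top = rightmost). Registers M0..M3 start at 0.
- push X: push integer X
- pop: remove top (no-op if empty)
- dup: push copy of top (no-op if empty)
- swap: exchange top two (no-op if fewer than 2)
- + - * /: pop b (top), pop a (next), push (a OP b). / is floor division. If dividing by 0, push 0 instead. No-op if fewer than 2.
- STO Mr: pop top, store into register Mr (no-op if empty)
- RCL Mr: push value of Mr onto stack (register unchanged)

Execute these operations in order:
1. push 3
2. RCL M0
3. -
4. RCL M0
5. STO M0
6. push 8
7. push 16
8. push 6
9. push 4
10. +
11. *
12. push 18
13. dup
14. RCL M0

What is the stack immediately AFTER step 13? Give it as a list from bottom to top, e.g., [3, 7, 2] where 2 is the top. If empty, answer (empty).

After op 1 (push 3): stack=[3] mem=[0,0,0,0]
After op 2 (RCL M0): stack=[3,0] mem=[0,0,0,0]
After op 3 (-): stack=[3] mem=[0,0,0,0]
After op 4 (RCL M0): stack=[3,0] mem=[0,0,0,0]
After op 5 (STO M0): stack=[3] mem=[0,0,0,0]
After op 6 (push 8): stack=[3,8] mem=[0,0,0,0]
After op 7 (push 16): stack=[3,8,16] mem=[0,0,0,0]
After op 8 (push 6): stack=[3,8,16,6] mem=[0,0,0,0]
After op 9 (push 4): stack=[3,8,16,6,4] mem=[0,0,0,0]
After op 10 (+): stack=[3,8,16,10] mem=[0,0,0,0]
After op 11 (*): stack=[3,8,160] mem=[0,0,0,0]
After op 12 (push 18): stack=[3,8,160,18] mem=[0,0,0,0]
After op 13 (dup): stack=[3,8,160,18,18] mem=[0,0,0,0]

[3, 8, 160, 18, 18]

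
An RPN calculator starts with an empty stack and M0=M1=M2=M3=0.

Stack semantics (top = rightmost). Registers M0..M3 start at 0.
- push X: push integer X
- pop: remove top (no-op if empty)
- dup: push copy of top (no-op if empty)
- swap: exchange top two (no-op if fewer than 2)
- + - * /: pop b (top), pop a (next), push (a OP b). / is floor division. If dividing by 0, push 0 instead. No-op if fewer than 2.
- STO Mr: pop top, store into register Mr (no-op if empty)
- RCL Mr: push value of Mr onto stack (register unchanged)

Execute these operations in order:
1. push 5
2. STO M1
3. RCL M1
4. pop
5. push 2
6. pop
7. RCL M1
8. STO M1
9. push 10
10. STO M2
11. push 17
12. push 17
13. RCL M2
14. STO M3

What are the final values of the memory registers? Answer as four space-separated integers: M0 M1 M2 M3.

After op 1 (push 5): stack=[5] mem=[0,0,0,0]
After op 2 (STO M1): stack=[empty] mem=[0,5,0,0]
After op 3 (RCL M1): stack=[5] mem=[0,5,0,0]
After op 4 (pop): stack=[empty] mem=[0,5,0,0]
After op 5 (push 2): stack=[2] mem=[0,5,0,0]
After op 6 (pop): stack=[empty] mem=[0,5,0,0]
After op 7 (RCL M1): stack=[5] mem=[0,5,0,0]
After op 8 (STO M1): stack=[empty] mem=[0,5,0,0]
After op 9 (push 10): stack=[10] mem=[0,5,0,0]
After op 10 (STO M2): stack=[empty] mem=[0,5,10,0]
After op 11 (push 17): stack=[17] mem=[0,5,10,0]
After op 12 (push 17): stack=[17,17] mem=[0,5,10,0]
After op 13 (RCL M2): stack=[17,17,10] mem=[0,5,10,0]
After op 14 (STO M3): stack=[17,17] mem=[0,5,10,10]

Answer: 0 5 10 10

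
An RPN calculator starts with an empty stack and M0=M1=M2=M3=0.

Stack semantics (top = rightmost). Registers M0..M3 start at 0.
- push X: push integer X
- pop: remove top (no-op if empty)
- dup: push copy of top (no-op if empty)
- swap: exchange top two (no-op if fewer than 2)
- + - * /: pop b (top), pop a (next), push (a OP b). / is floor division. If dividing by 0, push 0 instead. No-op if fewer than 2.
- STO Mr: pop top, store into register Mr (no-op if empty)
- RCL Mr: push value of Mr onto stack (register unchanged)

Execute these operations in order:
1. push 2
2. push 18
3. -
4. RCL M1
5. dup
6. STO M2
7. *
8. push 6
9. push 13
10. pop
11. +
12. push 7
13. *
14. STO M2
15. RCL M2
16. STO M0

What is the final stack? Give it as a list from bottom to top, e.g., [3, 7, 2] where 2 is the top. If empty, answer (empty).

Answer: (empty)

Derivation:
After op 1 (push 2): stack=[2] mem=[0,0,0,0]
After op 2 (push 18): stack=[2,18] mem=[0,0,0,0]
After op 3 (-): stack=[-16] mem=[0,0,0,0]
After op 4 (RCL M1): stack=[-16,0] mem=[0,0,0,0]
After op 5 (dup): stack=[-16,0,0] mem=[0,0,0,0]
After op 6 (STO M2): stack=[-16,0] mem=[0,0,0,0]
After op 7 (*): stack=[0] mem=[0,0,0,0]
After op 8 (push 6): stack=[0,6] mem=[0,0,0,0]
After op 9 (push 13): stack=[0,6,13] mem=[0,0,0,0]
After op 10 (pop): stack=[0,6] mem=[0,0,0,0]
After op 11 (+): stack=[6] mem=[0,0,0,0]
After op 12 (push 7): stack=[6,7] mem=[0,0,0,0]
After op 13 (*): stack=[42] mem=[0,0,0,0]
After op 14 (STO M2): stack=[empty] mem=[0,0,42,0]
After op 15 (RCL M2): stack=[42] mem=[0,0,42,0]
After op 16 (STO M0): stack=[empty] mem=[42,0,42,0]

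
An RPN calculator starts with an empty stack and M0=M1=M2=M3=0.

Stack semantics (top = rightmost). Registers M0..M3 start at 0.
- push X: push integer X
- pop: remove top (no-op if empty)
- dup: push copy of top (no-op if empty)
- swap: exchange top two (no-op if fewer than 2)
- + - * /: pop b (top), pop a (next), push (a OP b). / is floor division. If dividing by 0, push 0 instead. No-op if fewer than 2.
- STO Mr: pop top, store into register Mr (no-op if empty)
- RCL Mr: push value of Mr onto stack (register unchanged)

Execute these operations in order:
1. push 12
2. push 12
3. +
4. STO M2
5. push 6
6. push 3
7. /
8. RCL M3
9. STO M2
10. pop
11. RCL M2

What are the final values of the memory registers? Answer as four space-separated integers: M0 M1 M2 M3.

After op 1 (push 12): stack=[12] mem=[0,0,0,0]
After op 2 (push 12): stack=[12,12] mem=[0,0,0,0]
After op 3 (+): stack=[24] mem=[0,0,0,0]
After op 4 (STO M2): stack=[empty] mem=[0,0,24,0]
After op 5 (push 6): stack=[6] mem=[0,0,24,0]
After op 6 (push 3): stack=[6,3] mem=[0,0,24,0]
After op 7 (/): stack=[2] mem=[0,0,24,0]
After op 8 (RCL M3): stack=[2,0] mem=[0,0,24,0]
After op 9 (STO M2): stack=[2] mem=[0,0,0,0]
After op 10 (pop): stack=[empty] mem=[0,0,0,0]
After op 11 (RCL M2): stack=[0] mem=[0,0,0,0]

Answer: 0 0 0 0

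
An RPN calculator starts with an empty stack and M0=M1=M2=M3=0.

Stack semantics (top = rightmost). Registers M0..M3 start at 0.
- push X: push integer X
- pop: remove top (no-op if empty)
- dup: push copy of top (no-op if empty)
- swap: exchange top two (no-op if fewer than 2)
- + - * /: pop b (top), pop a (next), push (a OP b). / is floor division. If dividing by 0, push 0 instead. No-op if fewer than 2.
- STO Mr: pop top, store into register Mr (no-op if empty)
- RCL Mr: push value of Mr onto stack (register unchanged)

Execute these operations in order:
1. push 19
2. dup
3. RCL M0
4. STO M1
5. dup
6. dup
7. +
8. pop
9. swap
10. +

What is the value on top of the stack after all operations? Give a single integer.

After op 1 (push 19): stack=[19] mem=[0,0,0,0]
After op 2 (dup): stack=[19,19] mem=[0,0,0,0]
After op 3 (RCL M0): stack=[19,19,0] mem=[0,0,0,0]
After op 4 (STO M1): stack=[19,19] mem=[0,0,0,0]
After op 5 (dup): stack=[19,19,19] mem=[0,0,0,0]
After op 6 (dup): stack=[19,19,19,19] mem=[0,0,0,0]
After op 7 (+): stack=[19,19,38] mem=[0,0,0,0]
After op 8 (pop): stack=[19,19] mem=[0,0,0,0]
After op 9 (swap): stack=[19,19] mem=[0,0,0,0]
After op 10 (+): stack=[38] mem=[0,0,0,0]

Answer: 38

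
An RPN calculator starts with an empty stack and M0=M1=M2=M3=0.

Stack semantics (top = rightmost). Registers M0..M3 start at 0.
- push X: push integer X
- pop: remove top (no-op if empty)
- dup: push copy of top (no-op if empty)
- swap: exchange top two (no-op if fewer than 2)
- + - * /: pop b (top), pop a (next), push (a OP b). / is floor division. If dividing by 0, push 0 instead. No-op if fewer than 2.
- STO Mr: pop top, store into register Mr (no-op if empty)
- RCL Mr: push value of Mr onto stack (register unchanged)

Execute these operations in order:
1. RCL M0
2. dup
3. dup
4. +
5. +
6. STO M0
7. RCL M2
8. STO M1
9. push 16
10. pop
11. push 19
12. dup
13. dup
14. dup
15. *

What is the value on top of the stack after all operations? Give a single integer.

After op 1 (RCL M0): stack=[0] mem=[0,0,0,0]
After op 2 (dup): stack=[0,0] mem=[0,0,0,0]
After op 3 (dup): stack=[0,0,0] mem=[0,0,0,0]
After op 4 (+): stack=[0,0] mem=[0,0,0,0]
After op 5 (+): stack=[0] mem=[0,0,0,0]
After op 6 (STO M0): stack=[empty] mem=[0,0,0,0]
After op 7 (RCL M2): stack=[0] mem=[0,0,0,0]
After op 8 (STO M1): stack=[empty] mem=[0,0,0,0]
After op 9 (push 16): stack=[16] mem=[0,0,0,0]
After op 10 (pop): stack=[empty] mem=[0,0,0,0]
After op 11 (push 19): stack=[19] mem=[0,0,0,0]
After op 12 (dup): stack=[19,19] mem=[0,0,0,0]
After op 13 (dup): stack=[19,19,19] mem=[0,0,0,0]
After op 14 (dup): stack=[19,19,19,19] mem=[0,0,0,0]
After op 15 (*): stack=[19,19,361] mem=[0,0,0,0]

Answer: 361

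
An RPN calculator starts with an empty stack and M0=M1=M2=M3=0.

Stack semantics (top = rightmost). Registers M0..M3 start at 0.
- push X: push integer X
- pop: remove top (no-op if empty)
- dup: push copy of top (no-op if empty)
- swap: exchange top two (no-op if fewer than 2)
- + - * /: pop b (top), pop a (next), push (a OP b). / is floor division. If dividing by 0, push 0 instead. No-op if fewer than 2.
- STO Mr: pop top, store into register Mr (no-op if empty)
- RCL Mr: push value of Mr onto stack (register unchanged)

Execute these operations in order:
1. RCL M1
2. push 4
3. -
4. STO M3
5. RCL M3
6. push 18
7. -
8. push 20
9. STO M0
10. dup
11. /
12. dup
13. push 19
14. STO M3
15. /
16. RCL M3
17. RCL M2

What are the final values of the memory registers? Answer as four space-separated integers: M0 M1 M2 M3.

After op 1 (RCL M1): stack=[0] mem=[0,0,0,0]
After op 2 (push 4): stack=[0,4] mem=[0,0,0,0]
After op 3 (-): stack=[-4] mem=[0,0,0,0]
After op 4 (STO M3): stack=[empty] mem=[0,0,0,-4]
After op 5 (RCL M3): stack=[-4] mem=[0,0,0,-4]
After op 6 (push 18): stack=[-4,18] mem=[0,0,0,-4]
After op 7 (-): stack=[-22] mem=[0,0,0,-4]
After op 8 (push 20): stack=[-22,20] mem=[0,0,0,-4]
After op 9 (STO M0): stack=[-22] mem=[20,0,0,-4]
After op 10 (dup): stack=[-22,-22] mem=[20,0,0,-4]
After op 11 (/): stack=[1] mem=[20,0,0,-4]
After op 12 (dup): stack=[1,1] mem=[20,0,0,-4]
After op 13 (push 19): stack=[1,1,19] mem=[20,0,0,-4]
After op 14 (STO M3): stack=[1,1] mem=[20,0,0,19]
After op 15 (/): stack=[1] mem=[20,0,0,19]
After op 16 (RCL M3): stack=[1,19] mem=[20,0,0,19]
After op 17 (RCL M2): stack=[1,19,0] mem=[20,0,0,19]

Answer: 20 0 0 19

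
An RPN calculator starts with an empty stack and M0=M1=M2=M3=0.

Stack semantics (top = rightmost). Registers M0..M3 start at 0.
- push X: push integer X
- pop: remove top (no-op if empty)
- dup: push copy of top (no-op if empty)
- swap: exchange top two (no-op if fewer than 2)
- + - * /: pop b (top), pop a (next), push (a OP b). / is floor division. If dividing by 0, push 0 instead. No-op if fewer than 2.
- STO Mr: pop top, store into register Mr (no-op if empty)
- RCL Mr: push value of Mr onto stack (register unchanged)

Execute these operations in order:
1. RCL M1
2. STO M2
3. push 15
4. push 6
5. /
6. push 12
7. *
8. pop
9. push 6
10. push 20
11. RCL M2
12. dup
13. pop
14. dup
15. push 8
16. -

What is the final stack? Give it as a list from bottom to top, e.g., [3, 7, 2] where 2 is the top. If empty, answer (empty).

After op 1 (RCL M1): stack=[0] mem=[0,0,0,0]
After op 2 (STO M2): stack=[empty] mem=[0,0,0,0]
After op 3 (push 15): stack=[15] mem=[0,0,0,0]
After op 4 (push 6): stack=[15,6] mem=[0,0,0,0]
After op 5 (/): stack=[2] mem=[0,0,0,0]
After op 6 (push 12): stack=[2,12] mem=[0,0,0,0]
After op 7 (*): stack=[24] mem=[0,0,0,0]
After op 8 (pop): stack=[empty] mem=[0,0,0,0]
After op 9 (push 6): stack=[6] mem=[0,0,0,0]
After op 10 (push 20): stack=[6,20] mem=[0,0,0,0]
After op 11 (RCL M2): stack=[6,20,0] mem=[0,0,0,0]
After op 12 (dup): stack=[6,20,0,0] mem=[0,0,0,0]
After op 13 (pop): stack=[6,20,0] mem=[0,0,0,0]
After op 14 (dup): stack=[6,20,0,0] mem=[0,0,0,0]
After op 15 (push 8): stack=[6,20,0,0,8] mem=[0,0,0,0]
After op 16 (-): stack=[6,20,0,-8] mem=[0,0,0,0]

Answer: [6, 20, 0, -8]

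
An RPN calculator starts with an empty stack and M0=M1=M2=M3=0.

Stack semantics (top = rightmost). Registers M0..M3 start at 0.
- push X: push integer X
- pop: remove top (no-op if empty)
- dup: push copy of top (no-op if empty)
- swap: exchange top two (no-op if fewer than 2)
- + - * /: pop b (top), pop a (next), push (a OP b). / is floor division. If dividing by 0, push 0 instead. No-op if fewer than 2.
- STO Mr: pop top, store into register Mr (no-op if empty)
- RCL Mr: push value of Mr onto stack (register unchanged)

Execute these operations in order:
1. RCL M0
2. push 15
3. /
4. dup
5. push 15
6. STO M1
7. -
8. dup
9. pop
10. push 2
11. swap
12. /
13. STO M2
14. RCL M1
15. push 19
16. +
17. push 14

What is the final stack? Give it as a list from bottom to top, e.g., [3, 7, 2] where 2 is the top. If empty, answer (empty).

Answer: [34, 14]

Derivation:
After op 1 (RCL M0): stack=[0] mem=[0,0,0,0]
After op 2 (push 15): stack=[0,15] mem=[0,0,0,0]
After op 3 (/): stack=[0] mem=[0,0,0,0]
After op 4 (dup): stack=[0,0] mem=[0,0,0,0]
After op 5 (push 15): stack=[0,0,15] mem=[0,0,0,0]
After op 6 (STO M1): stack=[0,0] mem=[0,15,0,0]
After op 7 (-): stack=[0] mem=[0,15,0,0]
After op 8 (dup): stack=[0,0] mem=[0,15,0,0]
After op 9 (pop): stack=[0] mem=[0,15,0,0]
After op 10 (push 2): stack=[0,2] mem=[0,15,0,0]
After op 11 (swap): stack=[2,0] mem=[0,15,0,0]
After op 12 (/): stack=[0] mem=[0,15,0,0]
After op 13 (STO M2): stack=[empty] mem=[0,15,0,0]
After op 14 (RCL M1): stack=[15] mem=[0,15,0,0]
After op 15 (push 19): stack=[15,19] mem=[0,15,0,0]
After op 16 (+): stack=[34] mem=[0,15,0,0]
After op 17 (push 14): stack=[34,14] mem=[0,15,0,0]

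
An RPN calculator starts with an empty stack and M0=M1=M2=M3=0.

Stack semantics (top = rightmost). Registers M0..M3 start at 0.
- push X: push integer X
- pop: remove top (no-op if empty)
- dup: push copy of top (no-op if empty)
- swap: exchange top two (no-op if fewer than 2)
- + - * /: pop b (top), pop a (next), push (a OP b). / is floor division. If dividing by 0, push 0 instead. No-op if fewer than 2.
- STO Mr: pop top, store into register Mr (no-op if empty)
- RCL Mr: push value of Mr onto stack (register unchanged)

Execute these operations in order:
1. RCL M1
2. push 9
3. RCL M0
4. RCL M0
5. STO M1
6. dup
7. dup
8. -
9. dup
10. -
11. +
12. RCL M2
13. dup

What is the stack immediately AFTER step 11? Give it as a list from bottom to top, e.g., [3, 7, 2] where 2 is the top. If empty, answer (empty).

After op 1 (RCL M1): stack=[0] mem=[0,0,0,0]
After op 2 (push 9): stack=[0,9] mem=[0,0,0,0]
After op 3 (RCL M0): stack=[0,9,0] mem=[0,0,0,0]
After op 4 (RCL M0): stack=[0,9,0,0] mem=[0,0,0,0]
After op 5 (STO M1): stack=[0,9,0] mem=[0,0,0,0]
After op 6 (dup): stack=[0,9,0,0] mem=[0,0,0,0]
After op 7 (dup): stack=[0,9,0,0,0] mem=[0,0,0,0]
After op 8 (-): stack=[0,9,0,0] mem=[0,0,0,0]
After op 9 (dup): stack=[0,9,0,0,0] mem=[0,0,0,0]
After op 10 (-): stack=[0,9,0,0] mem=[0,0,0,0]
After op 11 (+): stack=[0,9,0] mem=[0,0,0,0]

[0, 9, 0]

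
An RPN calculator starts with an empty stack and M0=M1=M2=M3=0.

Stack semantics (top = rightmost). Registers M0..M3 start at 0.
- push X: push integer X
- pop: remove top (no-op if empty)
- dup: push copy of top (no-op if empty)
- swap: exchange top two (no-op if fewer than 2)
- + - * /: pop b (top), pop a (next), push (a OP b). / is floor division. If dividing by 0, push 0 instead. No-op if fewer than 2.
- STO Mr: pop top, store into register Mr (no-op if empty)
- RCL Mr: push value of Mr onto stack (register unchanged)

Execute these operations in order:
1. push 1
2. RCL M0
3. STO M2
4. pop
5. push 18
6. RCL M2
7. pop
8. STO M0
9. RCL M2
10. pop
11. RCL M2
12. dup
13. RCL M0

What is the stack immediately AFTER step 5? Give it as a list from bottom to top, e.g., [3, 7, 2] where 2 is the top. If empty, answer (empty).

After op 1 (push 1): stack=[1] mem=[0,0,0,0]
After op 2 (RCL M0): stack=[1,0] mem=[0,0,0,0]
After op 3 (STO M2): stack=[1] mem=[0,0,0,0]
After op 4 (pop): stack=[empty] mem=[0,0,0,0]
After op 5 (push 18): stack=[18] mem=[0,0,0,0]

[18]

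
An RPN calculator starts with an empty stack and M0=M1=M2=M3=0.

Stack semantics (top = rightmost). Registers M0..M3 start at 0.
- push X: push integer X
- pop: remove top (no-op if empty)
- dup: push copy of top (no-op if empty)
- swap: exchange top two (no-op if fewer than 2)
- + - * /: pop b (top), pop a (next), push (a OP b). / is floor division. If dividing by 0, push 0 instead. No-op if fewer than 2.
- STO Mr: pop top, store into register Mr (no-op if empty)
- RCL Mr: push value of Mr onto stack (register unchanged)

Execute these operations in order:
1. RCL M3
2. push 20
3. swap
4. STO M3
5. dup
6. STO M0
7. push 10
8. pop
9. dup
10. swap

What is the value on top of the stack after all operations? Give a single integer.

Answer: 20

Derivation:
After op 1 (RCL M3): stack=[0] mem=[0,0,0,0]
After op 2 (push 20): stack=[0,20] mem=[0,0,0,0]
After op 3 (swap): stack=[20,0] mem=[0,0,0,0]
After op 4 (STO M3): stack=[20] mem=[0,0,0,0]
After op 5 (dup): stack=[20,20] mem=[0,0,0,0]
After op 6 (STO M0): stack=[20] mem=[20,0,0,0]
After op 7 (push 10): stack=[20,10] mem=[20,0,0,0]
After op 8 (pop): stack=[20] mem=[20,0,0,0]
After op 9 (dup): stack=[20,20] mem=[20,0,0,0]
After op 10 (swap): stack=[20,20] mem=[20,0,0,0]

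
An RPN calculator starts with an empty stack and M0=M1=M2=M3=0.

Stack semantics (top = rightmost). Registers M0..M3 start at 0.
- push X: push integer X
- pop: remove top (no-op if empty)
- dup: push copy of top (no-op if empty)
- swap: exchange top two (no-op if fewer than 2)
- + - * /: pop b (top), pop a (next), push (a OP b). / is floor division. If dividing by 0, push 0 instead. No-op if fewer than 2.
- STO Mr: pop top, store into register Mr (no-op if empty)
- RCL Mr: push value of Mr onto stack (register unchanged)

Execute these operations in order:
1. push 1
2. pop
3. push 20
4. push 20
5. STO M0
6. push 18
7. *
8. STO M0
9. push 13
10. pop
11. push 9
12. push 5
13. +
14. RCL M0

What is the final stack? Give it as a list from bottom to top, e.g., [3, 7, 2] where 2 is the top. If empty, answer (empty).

After op 1 (push 1): stack=[1] mem=[0,0,0,0]
After op 2 (pop): stack=[empty] mem=[0,0,0,0]
After op 3 (push 20): stack=[20] mem=[0,0,0,0]
After op 4 (push 20): stack=[20,20] mem=[0,0,0,0]
After op 5 (STO M0): stack=[20] mem=[20,0,0,0]
After op 6 (push 18): stack=[20,18] mem=[20,0,0,0]
After op 7 (*): stack=[360] mem=[20,0,0,0]
After op 8 (STO M0): stack=[empty] mem=[360,0,0,0]
After op 9 (push 13): stack=[13] mem=[360,0,0,0]
After op 10 (pop): stack=[empty] mem=[360,0,0,0]
After op 11 (push 9): stack=[9] mem=[360,0,0,0]
After op 12 (push 5): stack=[9,5] mem=[360,0,0,0]
After op 13 (+): stack=[14] mem=[360,0,0,0]
After op 14 (RCL M0): stack=[14,360] mem=[360,0,0,0]

Answer: [14, 360]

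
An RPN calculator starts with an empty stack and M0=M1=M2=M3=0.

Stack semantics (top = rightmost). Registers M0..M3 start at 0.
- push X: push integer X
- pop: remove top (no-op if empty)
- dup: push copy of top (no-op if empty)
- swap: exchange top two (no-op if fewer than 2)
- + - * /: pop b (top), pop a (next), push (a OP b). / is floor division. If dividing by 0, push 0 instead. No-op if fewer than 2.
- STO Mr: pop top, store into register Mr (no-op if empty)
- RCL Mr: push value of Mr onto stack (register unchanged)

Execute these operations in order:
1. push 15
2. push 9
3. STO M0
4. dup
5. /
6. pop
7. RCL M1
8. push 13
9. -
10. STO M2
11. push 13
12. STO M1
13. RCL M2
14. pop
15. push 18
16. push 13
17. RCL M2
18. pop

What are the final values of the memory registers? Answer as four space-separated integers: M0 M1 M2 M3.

After op 1 (push 15): stack=[15] mem=[0,0,0,0]
After op 2 (push 9): stack=[15,9] mem=[0,0,0,0]
After op 3 (STO M0): stack=[15] mem=[9,0,0,0]
After op 4 (dup): stack=[15,15] mem=[9,0,0,0]
After op 5 (/): stack=[1] mem=[9,0,0,0]
After op 6 (pop): stack=[empty] mem=[9,0,0,0]
After op 7 (RCL M1): stack=[0] mem=[9,0,0,0]
After op 8 (push 13): stack=[0,13] mem=[9,0,0,0]
After op 9 (-): stack=[-13] mem=[9,0,0,0]
After op 10 (STO M2): stack=[empty] mem=[9,0,-13,0]
After op 11 (push 13): stack=[13] mem=[9,0,-13,0]
After op 12 (STO M1): stack=[empty] mem=[9,13,-13,0]
After op 13 (RCL M2): stack=[-13] mem=[9,13,-13,0]
After op 14 (pop): stack=[empty] mem=[9,13,-13,0]
After op 15 (push 18): stack=[18] mem=[9,13,-13,0]
After op 16 (push 13): stack=[18,13] mem=[9,13,-13,0]
After op 17 (RCL M2): stack=[18,13,-13] mem=[9,13,-13,0]
After op 18 (pop): stack=[18,13] mem=[9,13,-13,0]

Answer: 9 13 -13 0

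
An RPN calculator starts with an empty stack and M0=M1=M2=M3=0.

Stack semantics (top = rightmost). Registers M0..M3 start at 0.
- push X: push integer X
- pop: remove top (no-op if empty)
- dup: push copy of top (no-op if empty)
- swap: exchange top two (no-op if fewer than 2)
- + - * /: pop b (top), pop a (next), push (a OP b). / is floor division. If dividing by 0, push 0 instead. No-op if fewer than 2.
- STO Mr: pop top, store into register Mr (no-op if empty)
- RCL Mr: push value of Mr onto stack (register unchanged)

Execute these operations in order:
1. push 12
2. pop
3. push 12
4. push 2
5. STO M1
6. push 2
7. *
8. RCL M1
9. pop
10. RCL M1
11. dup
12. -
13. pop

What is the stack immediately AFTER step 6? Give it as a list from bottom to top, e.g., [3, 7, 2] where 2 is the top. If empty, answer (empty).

After op 1 (push 12): stack=[12] mem=[0,0,0,0]
After op 2 (pop): stack=[empty] mem=[0,0,0,0]
After op 3 (push 12): stack=[12] mem=[0,0,0,0]
After op 4 (push 2): stack=[12,2] mem=[0,0,0,0]
After op 5 (STO M1): stack=[12] mem=[0,2,0,0]
After op 6 (push 2): stack=[12,2] mem=[0,2,0,0]

[12, 2]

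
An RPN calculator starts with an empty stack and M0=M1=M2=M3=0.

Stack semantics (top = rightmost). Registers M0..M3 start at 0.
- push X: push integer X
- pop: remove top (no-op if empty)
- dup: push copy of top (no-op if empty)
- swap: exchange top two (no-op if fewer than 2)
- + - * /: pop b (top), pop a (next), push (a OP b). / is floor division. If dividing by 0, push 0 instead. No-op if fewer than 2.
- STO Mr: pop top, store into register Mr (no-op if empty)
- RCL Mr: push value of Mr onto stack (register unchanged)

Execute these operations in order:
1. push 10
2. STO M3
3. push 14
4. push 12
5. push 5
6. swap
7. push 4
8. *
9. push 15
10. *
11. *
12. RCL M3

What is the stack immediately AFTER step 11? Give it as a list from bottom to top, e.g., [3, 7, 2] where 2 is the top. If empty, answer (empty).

After op 1 (push 10): stack=[10] mem=[0,0,0,0]
After op 2 (STO M3): stack=[empty] mem=[0,0,0,10]
After op 3 (push 14): stack=[14] mem=[0,0,0,10]
After op 4 (push 12): stack=[14,12] mem=[0,0,0,10]
After op 5 (push 5): stack=[14,12,5] mem=[0,0,0,10]
After op 6 (swap): stack=[14,5,12] mem=[0,0,0,10]
After op 7 (push 4): stack=[14,5,12,4] mem=[0,0,0,10]
After op 8 (*): stack=[14,5,48] mem=[0,0,0,10]
After op 9 (push 15): stack=[14,5,48,15] mem=[0,0,0,10]
After op 10 (*): stack=[14,5,720] mem=[0,0,0,10]
After op 11 (*): stack=[14,3600] mem=[0,0,0,10]

[14, 3600]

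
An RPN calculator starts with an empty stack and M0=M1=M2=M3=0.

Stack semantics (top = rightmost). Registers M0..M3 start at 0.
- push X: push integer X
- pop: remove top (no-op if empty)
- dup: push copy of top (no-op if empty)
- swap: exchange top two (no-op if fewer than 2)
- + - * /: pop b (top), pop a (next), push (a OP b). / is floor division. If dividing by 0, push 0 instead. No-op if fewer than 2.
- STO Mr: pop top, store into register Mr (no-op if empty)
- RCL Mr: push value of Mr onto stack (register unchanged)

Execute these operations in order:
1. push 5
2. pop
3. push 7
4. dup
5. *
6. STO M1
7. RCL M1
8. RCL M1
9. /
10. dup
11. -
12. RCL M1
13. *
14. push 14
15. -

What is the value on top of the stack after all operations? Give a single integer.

Answer: -14

Derivation:
After op 1 (push 5): stack=[5] mem=[0,0,0,0]
After op 2 (pop): stack=[empty] mem=[0,0,0,0]
After op 3 (push 7): stack=[7] mem=[0,0,0,0]
After op 4 (dup): stack=[7,7] mem=[0,0,0,0]
After op 5 (*): stack=[49] mem=[0,0,0,0]
After op 6 (STO M1): stack=[empty] mem=[0,49,0,0]
After op 7 (RCL M1): stack=[49] mem=[0,49,0,0]
After op 8 (RCL M1): stack=[49,49] mem=[0,49,0,0]
After op 9 (/): stack=[1] mem=[0,49,0,0]
After op 10 (dup): stack=[1,1] mem=[0,49,0,0]
After op 11 (-): stack=[0] mem=[0,49,0,0]
After op 12 (RCL M1): stack=[0,49] mem=[0,49,0,0]
After op 13 (*): stack=[0] mem=[0,49,0,0]
After op 14 (push 14): stack=[0,14] mem=[0,49,0,0]
After op 15 (-): stack=[-14] mem=[0,49,0,0]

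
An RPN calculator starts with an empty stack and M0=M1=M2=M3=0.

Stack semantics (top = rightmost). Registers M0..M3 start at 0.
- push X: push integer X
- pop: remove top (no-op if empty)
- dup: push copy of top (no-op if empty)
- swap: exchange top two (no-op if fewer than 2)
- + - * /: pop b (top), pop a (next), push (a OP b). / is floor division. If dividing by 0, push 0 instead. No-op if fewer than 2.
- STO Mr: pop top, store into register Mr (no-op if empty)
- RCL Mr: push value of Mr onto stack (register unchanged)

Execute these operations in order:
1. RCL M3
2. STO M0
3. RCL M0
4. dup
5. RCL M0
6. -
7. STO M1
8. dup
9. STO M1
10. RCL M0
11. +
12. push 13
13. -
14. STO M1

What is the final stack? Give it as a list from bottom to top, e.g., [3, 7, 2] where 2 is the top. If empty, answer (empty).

Answer: (empty)

Derivation:
After op 1 (RCL M3): stack=[0] mem=[0,0,0,0]
After op 2 (STO M0): stack=[empty] mem=[0,0,0,0]
After op 3 (RCL M0): stack=[0] mem=[0,0,0,0]
After op 4 (dup): stack=[0,0] mem=[0,0,0,0]
After op 5 (RCL M0): stack=[0,0,0] mem=[0,0,0,0]
After op 6 (-): stack=[0,0] mem=[0,0,0,0]
After op 7 (STO M1): stack=[0] mem=[0,0,0,0]
After op 8 (dup): stack=[0,0] mem=[0,0,0,0]
After op 9 (STO M1): stack=[0] mem=[0,0,0,0]
After op 10 (RCL M0): stack=[0,0] mem=[0,0,0,0]
After op 11 (+): stack=[0] mem=[0,0,0,0]
After op 12 (push 13): stack=[0,13] mem=[0,0,0,0]
After op 13 (-): stack=[-13] mem=[0,0,0,0]
After op 14 (STO M1): stack=[empty] mem=[0,-13,0,0]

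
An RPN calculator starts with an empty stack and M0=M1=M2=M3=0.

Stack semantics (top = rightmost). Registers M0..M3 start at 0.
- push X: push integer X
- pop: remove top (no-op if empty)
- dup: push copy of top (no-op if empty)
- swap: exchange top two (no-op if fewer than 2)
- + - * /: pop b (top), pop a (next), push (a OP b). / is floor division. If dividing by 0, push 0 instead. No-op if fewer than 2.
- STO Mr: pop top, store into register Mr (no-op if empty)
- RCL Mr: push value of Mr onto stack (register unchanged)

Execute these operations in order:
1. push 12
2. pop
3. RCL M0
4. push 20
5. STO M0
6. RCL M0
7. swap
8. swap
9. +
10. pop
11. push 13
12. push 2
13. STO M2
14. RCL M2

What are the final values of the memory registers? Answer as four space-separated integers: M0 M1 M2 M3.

Answer: 20 0 2 0

Derivation:
After op 1 (push 12): stack=[12] mem=[0,0,0,0]
After op 2 (pop): stack=[empty] mem=[0,0,0,0]
After op 3 (RCL M0): stack=[0] mem=[0,0,0,0]
After op 4 (push 20): stack=[0,20] mem=[0,0,0,0]
After op 5 (STO M0): stack=[0] mem=[20,0,0,0]
After op 6 (RCL M0): stack=[0,20] mem=[20,0,0,0]
After op 7 (swap): stack=[20,0] mem=[20,0,0,0]
After op 8 (swap): stack=[0,20] mem=[20,0,0,0]
After op 9 (+): stack=[20] mem=[20,0,0,0]
After op 10 (pop): stack=[empty] mem=[20,0,0,0]
After op 11 (push 13): stack=[13] mem=[20,0,0,0]
After op 12 (push 2): stack=[13,2] mem=[20,0,0,0]
After op 13 (STO M2): stack=[13] mem=[20,0,2,0]
After op 14 (RCL M2): stack=[13,2] mem=[20,0,2,0]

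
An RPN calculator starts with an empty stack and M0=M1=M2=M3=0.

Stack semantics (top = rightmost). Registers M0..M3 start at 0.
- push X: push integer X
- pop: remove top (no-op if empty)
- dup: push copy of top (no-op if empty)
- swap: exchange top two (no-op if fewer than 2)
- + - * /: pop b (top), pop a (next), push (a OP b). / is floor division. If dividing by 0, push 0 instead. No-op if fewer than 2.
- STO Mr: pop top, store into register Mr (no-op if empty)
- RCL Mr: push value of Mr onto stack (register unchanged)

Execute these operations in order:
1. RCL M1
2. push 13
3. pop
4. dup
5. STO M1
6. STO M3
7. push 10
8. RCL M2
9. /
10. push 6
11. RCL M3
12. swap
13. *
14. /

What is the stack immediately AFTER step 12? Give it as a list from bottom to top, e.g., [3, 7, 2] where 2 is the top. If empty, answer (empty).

After op 1 (RCL M1): stack=[0] mem=[0,0,0,0]
After op 2 (push 13): stack=[0,13] mem=[0,0,0,0]
After op 3 (pop): stack=[0] mem=[0,0,0,0]
After op 4 (dup): stack=[0,0] mem=[0,0,0,0]
After op 5 (STO M1): stack=[0] mem=[0,0,0,0]
After op 6 (STO M3): stack=[empty] mem=[0,0,0,0]
After op 7 (push 10): stack=[10] mem=[0,0,0,0]
After op 8 (RCL M2): stack=[10,0] mem=[0,0,0,0]
After op 9 (/): stack=[0] mem=[0,0,0,0]
After op 10 (push 6): stack=[0,6] mem=[0,0,0,0]
After op 11 (RCL M3): stack=[0,6,0] mem=[0,0,0,0]
After op 12 (swap): stack=[0,0,6] mem=[0,0,0,0]

[0, 0, 6]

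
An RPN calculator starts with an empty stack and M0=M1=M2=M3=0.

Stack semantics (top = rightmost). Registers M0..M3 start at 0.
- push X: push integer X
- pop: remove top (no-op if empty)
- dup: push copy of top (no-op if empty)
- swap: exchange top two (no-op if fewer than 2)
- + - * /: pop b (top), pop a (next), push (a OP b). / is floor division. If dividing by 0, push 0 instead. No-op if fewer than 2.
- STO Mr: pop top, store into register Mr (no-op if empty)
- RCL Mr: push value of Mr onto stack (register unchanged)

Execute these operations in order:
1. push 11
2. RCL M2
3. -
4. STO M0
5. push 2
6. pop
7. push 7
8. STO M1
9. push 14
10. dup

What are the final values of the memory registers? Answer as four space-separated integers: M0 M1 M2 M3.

After op 1 (push 11): stack=[11] mem=[0,0,0,0]
After op 2 (RCL M2): stack=[11,0] mem=[0,0,0,0]
After op 3 (-): stack=[11] mem=[0,0,0,0]
After op 4 (STO M0): stack=[empty] mem=[11,0,0,0]
After op 5 (push 2): stack=[2] mem=[11,0,0,0]
After op 6 (pop): stack=[empty] mem=[11,0,0,0]
After op 7 (push 7): stack=[7] mem=[11,0,0,0]
After op 8 (STO M1): stack=[empty] mem=[11,7,0,0]
After op 9 (push 14): stack=[14] mem=[11,7,0,0]
After op 10 (dup): stack=[14,14] mem=[11,7,0,0]

Answer: 11 7 0 0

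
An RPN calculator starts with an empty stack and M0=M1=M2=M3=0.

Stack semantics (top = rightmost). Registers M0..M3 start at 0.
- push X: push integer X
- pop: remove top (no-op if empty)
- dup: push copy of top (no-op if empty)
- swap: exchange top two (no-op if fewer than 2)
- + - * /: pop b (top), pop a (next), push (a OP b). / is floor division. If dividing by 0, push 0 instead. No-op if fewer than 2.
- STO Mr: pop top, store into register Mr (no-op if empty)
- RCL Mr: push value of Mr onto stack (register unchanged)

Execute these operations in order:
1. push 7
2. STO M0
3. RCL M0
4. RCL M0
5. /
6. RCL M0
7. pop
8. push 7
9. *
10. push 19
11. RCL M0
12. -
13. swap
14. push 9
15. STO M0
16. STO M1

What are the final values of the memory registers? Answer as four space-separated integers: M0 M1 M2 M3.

Answer: 9 7 0 0

Derivation:
After op 1 (push 7): stack=[7] mem=[0,0,0,0]
After op 2 (STO M0): stack=[empty] mem=[7,0,0,0]
After op 3 (RCL M0): stack=[7] mem=[7,0,0,0]
After op 4 (RCL M0): stack=[7,7] mem=[7,0,0,0]
After op 5 (/): stack=[1] mem=[7,0,0,0]
After op 6 (RCL M0): stack=[1,7] mem=[7,0,0,0]
After op 7 (pop): stack=[1] mem=[7,0,0,0]
After op 8 (push 7): stack=[1,7] mem=[7,0,0,0]
After op 9 (*): stack=[7] mem=[7,0,0,0]
After op 10 (push 19): stack=[7,19] mem=[7,0,0,0]
After op 11 (RCL M0): stack=[7,19,7] mem=[7,0,0,0]
After op 12 (-): stack=[7,12] mem=[7,0,0,0]
After op 13 (swap): stack=[12,7] mem=[7,0,0,0]
After op 14 (push 9): stack=[12,7,9] mem=[7,0,0,0]
After op 15 (STO M0): stack=[12,7] mem=[9,0,0,0]
After op 16 (STO M1): stack=[12] mem=[9,7,0,0]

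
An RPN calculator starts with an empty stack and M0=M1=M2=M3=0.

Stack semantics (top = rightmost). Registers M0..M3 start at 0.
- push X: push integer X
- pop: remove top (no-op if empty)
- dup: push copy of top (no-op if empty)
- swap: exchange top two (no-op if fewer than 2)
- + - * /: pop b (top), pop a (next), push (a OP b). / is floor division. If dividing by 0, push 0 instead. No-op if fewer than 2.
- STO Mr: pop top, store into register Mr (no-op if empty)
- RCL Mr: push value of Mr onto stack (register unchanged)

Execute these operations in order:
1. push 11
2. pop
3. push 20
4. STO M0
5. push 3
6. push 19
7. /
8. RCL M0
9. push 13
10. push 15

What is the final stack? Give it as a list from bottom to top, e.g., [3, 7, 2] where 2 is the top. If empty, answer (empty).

After op 1 (push 11): stack=[11] mem=[0,0,0,0]
After op 2 (pop): stack=[empty] mem=[0,0,0,0]
After op 3 (push 20): stack=[20] mem=[0,0,0,0]
After op 4 (STO M0): stack=[empty] mem=[20,0,0,0]
After op 5 (push 3): stack=[3] mem=[20,0,0,0]
After op 6 (push 19): stack=[3,19] mem=[20,0,0,0]
After op 7 (/): stack=[0] mem=[20,0,0,0]
After op 8 (RCL M0): stack=[0,20] mem=[20,0,0,0]
After op 9 (push 13): stack=[0,20,13] mem=[20,0,0,0]
After op 10 (push 15): stack=[0,20,13,15] mem=[20,0,0,0]

Answer: [0, 20, 13, 15]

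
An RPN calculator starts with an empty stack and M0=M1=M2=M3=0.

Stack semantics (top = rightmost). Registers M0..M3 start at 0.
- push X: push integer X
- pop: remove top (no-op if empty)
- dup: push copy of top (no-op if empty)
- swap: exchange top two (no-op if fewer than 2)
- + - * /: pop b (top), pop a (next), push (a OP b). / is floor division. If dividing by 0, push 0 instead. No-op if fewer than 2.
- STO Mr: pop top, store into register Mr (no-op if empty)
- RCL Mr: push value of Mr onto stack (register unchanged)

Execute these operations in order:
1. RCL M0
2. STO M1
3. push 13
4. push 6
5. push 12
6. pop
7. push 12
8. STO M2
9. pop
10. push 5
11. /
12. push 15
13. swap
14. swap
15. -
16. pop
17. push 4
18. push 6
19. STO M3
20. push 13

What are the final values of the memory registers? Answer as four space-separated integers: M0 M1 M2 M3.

Answer: 0 0 12 6

Derivation:
After op 1 (RCL M0): stack=[0] mem=[0,0,0,0]
After op 2 (STO M1): stack=[empty] mem=[0,0,0,0]
After op 3 (push 13): stack=[13] mem=[0,0,0,0]
After op 4 (push 6): stack=[13,6] mem=[0,0,0,0]
After op 5 (push 12): stack=[13,6,12] mem=[0,0,0,0]
After op 6 (pop): stack=[13,6] mem=[0,0,0,0]
After op 7 (push 12): stack=[13,6,12] mem=[0,0,0,0]
After op 8 (STO M2): stack=[13,6] mem=[0,0,12,0]
After op 9 (pop): stack=[13] mem=[0,0,12,0]
After op 10 (push 5): stack=[13,5] mem=[0,0,12,0]
After op 11 (/): stack=[2] mem=[0,0,12,0]
After op 12 (push 15): stack=[2,15] mem=[0,0,12,0]
After op 13 (swap): stack=[15,2] mem=[0,0,12,0]
After op 14 (swap): stack=[2,15] mem=[0,0,12,0]
After op 15 (-): stack=[-13] mem=[0,0,12,0]
After op 16 (pop): stack=[empty] mem=[0,0,12,0]
After op 17 (push 4): stack=[4] mem=[0,0,12,0]
After op 18 (push 6): stack=[4,6] mem=[0,0,12,0]
After op 19 (STO M3): stack=[4] mem=[0,0,12,6]
After op 20 (push 13): stack=[4,13] mem=[0,0,12,6]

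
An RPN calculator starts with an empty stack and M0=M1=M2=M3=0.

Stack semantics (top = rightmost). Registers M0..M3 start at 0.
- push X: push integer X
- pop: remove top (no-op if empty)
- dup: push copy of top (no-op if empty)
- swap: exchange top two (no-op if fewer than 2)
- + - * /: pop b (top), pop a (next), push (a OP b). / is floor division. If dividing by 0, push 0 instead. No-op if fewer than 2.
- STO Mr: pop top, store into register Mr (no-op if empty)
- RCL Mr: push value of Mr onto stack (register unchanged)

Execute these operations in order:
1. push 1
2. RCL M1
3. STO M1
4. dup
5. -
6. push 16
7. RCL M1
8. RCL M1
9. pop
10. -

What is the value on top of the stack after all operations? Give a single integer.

After op 1 (push 1): stack=[1] mem=[0,0,0,0]
After op 2 (RCL M1): stack=[1,0] mem=[0,0,0,0]
After op 3 (STO M1): stack=[1] mem=[0,0,0,0]
After op 4 (dup): stack=[1,1] mem=[0,0,0,0]
After op 5 (-): stack=[0] mem=[0,0,0,0]
After op 6 (push 16): stack=[0,16] mem=[0,0,0,0]
After op 7 (RCL M1): stack=[0,16,0] mem=[0,0,0,0]
After op 8 (RCL M1): stack=[0,16,0,0] mem=[0,0,0,0]
After op 9 (pop): stack=[0,16,0] mem=[0,0,0,0]
After op 10 (-): stack=[0,16] mem=[0,0,0,0]

Answer: 16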